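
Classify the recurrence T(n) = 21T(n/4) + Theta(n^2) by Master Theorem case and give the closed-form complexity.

Master Theorem for T(n) = 21T(n/4) + O(n^2):

a = 21, b = 4, c = 2
log_b(a) = log_4(21) = 2.1962

Case 1: c = 2 < log_4(21) = 2.1962
T(n) = O(n^(log_4 21))

For T(n) = 21T(n/4) + O(n^2): log_4(21) = 2.1962. This is Case 1 of the Master Theorem (c < log_b(a), work dominated by leaves), giving O(n^(log_4 21)).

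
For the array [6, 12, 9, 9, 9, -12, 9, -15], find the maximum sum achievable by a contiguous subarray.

Using Kadane's algorithm on [6, 12, 9, 9, 9, -12, 9, -15]:

Scanning through the array:
Position 1 (value 12): max_ending_here = 18, max_so_far = 18
Position 2 (value 9): max_ending_here = 27, max_so_far = 27
Position 3 (value 9): max_ending_here = 36, max_so_far = 36
Position 4 (value 9): max_ending_here = 45, max_so_far = 45
Position 5 (value -12): max_ending_here = 33, max_so_far = 45
Position 6 (value 9): max_ending_here = 42, max_so_far = 45
Position 7 (value -15): max_ending_here = 27, max_so_far = 45

Maximum subarray: [6, 12, 9, 9, 9]
Maximum sum: 45

The maximum subarray is [6, 12, 9, 9, 9] with sum 45. This subarray runs from index 0 to index 4.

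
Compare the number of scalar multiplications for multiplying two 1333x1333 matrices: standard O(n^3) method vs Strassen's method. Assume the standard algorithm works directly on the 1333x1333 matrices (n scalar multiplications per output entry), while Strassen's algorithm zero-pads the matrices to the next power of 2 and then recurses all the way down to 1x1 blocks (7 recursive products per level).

Matrix multiplication for 1333x1333 matrices:

Strassen's algorithm requires power-of-2 dimensions. Pad 1333x1333 to 2048x2048 (next power of 2).

Standard algorithm: 1333^3 = 2368593037 multiplications
Strassen's algorithm: 7^(log2(2048)) = 7^11 = 1977326743 multiplications
Savings: 2368593037 - 1977326743 = 391266294 multiplications

Standard: 2368593037 multiplications (1333^3). Strassen: 1977326743 multiplications (7^11, after padding to 2048x2048). Strassen reduces 8 recursive multiplications to 7 at each level.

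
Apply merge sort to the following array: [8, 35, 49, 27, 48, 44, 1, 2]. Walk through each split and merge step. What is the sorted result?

Merge sort trace:

Split: [8, 35, 49, 27, 48, 44, 1, 2] -> [8, 35, 49, 27] and [48, 44, 1, 2]
  Split: [8, 35, 49, 27] -> [8, 35] and [49, 27]
    Split: [8, 35] -> [8] and [35]
    Merge: [8] + [35] -> [8, 35]
    Split: [49, 27] -> [49] and [27]
    Merge: [49] + [27] -> [27, 49]
  Merge: [8, 35] + [27, 49] -> [8, 27, 35, 49]
  Split: [48, 44, 1, 2] -> [48, 44] and [1, 2]
    Split: [48, 44] -> [48] and [44]
    Merge: [48] + [44] -> [44, 48]
    Split: [1, 2] -> [1] and [2]
    Merge: [1] + [2] -> [1, 2]
  Merge: [44, 48] + [1, 2] -> [1, 2, 44, 48]
Merge: [8, 27, 35, 49] + [1, 2, 44, 48] -> [1, 2, 8, 27, 35, 44, 48, 49]

Final sorted array: [1, 2, 8, 27, 35, 44, 48, 49]

The merge sort proceeds by recursively splitting the array and merging sorted halves.
After all merges, the sorted array is [1, 2, 8, 27, 35, 44, 48, 49].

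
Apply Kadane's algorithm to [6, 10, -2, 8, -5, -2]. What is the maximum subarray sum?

Using Kadane's algorithm on [6, 10, -2, 8, -5, -2]:

Scanning through the array:
Position 1 (value 10): max_ending_here = 16, max_so_far = 16
Position 2 (value -2): max_ending_here = 14, max_so_far = 16
Position 3 (value 8): max_ending_here = 22, max_so_far = 22
Position 4 (value -5): max_ending_here = 17, max_so_far = 22
Position 5 (value -2): max_ending_here = 15, max_so_far = 22

Maximum subarray: [6, 10, -2, 8]
Maximum sum: 22

The maximum subarray is [6, 10, -2, 8] with sum 22. This subarray runs from index 0 to index 3.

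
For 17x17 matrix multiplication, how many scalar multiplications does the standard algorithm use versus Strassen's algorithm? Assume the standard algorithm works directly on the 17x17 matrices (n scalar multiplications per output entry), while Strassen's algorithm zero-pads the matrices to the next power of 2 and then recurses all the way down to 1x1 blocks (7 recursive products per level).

Matrix multiplication for 17x17 matrices:

Strassen's algorithm requires power-of-2 dimensions. Pad 17x17 to 32x32 (next power of 2).

Standard algorithm: 17^3 = 4913 multiplications
Strassen's algorithm: 7^(log2(32)) = 7^5 = 16807 multiplications
Difference: 4913 - 16807 = -11894 (Strassen uses MORE here due to padding overhead — for small or just-over-power-of-2 n, padding can outweigh the per-level savings)

Standard: 4913 multiplications (17^3). Strassen: 16807 multiplications (7^5, after padding to 32x32). Strassen reduces 8 recursive multiplications to 7 at each level.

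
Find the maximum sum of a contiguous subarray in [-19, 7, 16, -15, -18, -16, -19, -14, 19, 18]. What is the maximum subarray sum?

Using Kadane's algorithm on [-19, 7, 16, -15, -18, -16, -19, -14, 19, 18]:

Scanning through the array:
Position 1 (value 7): max_ending_here = 7, max_so_far = 7
Position 2 (value 16): max_ending_here = 23, max_so_far = 23
Position 3 (value -15): max_ending_here = 8, max_so_far = 23
Position 4 (value -18): max_ending_here = -10, max_so_far = 23
Position 5 (value -16): max_ending_here = -16, max_so_far = 23
Position 6 (value -19): max_ending_here = -19, max_so_far = 23
Position 7 (value -14): max_ending_here = -14, max_so_far = 23
Position 8 (value 19): max_ending_here = 19, max_so_far = 23
Position 9 (value 18): max_ending_here = 37, max_so_far = 37

Maximum subarray: [19, 18]
Maximum sum: 37

The maximum subarray is [19, 18] with sum 37. This subarray runs from index 8 to index 9.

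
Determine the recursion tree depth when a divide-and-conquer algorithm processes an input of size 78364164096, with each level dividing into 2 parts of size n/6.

For divide and conquer with division factor 6:

Problem sizes at each level:
Level 0: 78364164096
Level 1: 13060694016
Level 2: 2176782336
Level 3: 362797056
Level 4: 60466176
Level 5: 10077696
Level 6: 1679616
Level 7: 279936
Level 8: 46656
Level 9: 7776
Level 10: 1296
Level 11: 216
Level 12: 36
Level 13: 6
Level 14: 1

The root is level 0 and the size-1 base case is level 14 (the tree spans levels 0 through 14, i.e. 15 levels counting the root), so the depth is the number of divisions: log_6(78364164096) = 14

The recursion tree depth is log_6(78364164096) = 14. At each level, the problem size is divided by 6, so it takes 14 divisions to reduce to a base case of size 1. The algorithm makes 2 recursive calls at each level.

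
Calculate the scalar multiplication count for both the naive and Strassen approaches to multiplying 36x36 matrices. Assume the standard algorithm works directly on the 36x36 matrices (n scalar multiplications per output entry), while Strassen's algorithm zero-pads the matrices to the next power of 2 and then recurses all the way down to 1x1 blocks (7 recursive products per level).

Matrix multiplication for 36x36 matrices:

Strassen's algorithm requires power-of-2 dimensions. Pad 36x36 to 64x64 (next power of 2).

Standard algorithm: 36^3 = 46656 multiplications
Strassen's algorithm: 7^(log2(64)) = 7^6 = 117649 multiplications
Difference: 46656 - 117649 = -70993 (Strassen uses MORE here due to padding overhead — for small or just-over-power-of-2 n, padding can outweigh the per-level savings)

Standard: 46656 multiplications (36^3). Strassen: 117649 multiplications (7^6, after padding to 64x64). Strassen reduces 8 recursive multiplications to 7 at each level.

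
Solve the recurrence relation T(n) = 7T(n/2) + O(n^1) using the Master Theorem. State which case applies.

Master Theorem for T(n) = 7T(n/2) + O(n^1):

a = 7, b = 2, c = 1
log_b(a) = log_2(7) = 2.8074

Case 1: c = 1 < log_2(7) = 2.8074
T(n) = O(n^(log_2 7))

For T(n) = 7T(n/2) + O(n^1): log_2(7) = 2.8074. This is Case 1 of the Master Theorem (c < log_b(a), work dominated by leaves), giving O(n^(log_2 7)).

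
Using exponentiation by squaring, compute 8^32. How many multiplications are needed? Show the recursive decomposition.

Computing 8^32 by squaring (build up from 8^1; each line after the first costs one multiplication):

8^1 = 8
8^2 = (8^1)^2 = 8^2 = 64
8^4 = (8^2)^2 = 64^2 = 4096
8^8 = (8^4)^2 = 4096^2 = 16777216
8^16 = (8^8)^2 = 16777216^2 = 281474976710656
8^32 = (8^16)^2 = 281474976710656^2 = 79228162514264337593543950336

Result: 79228162514264337593543950336
Multiplications needed: 5 (5 lines after 8^1)

8^32 = 79228162514264337593543950336. Using exponentiation by squaring, this requires 5 multiplications. The key idea: if the exponent is even, square the half-power; if odd, multiply by the base once.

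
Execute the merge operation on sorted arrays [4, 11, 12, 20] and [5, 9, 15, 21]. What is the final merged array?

Merging process:

Compare 4 vs 5: take 4 from left. Merged: [4]
Compare 11 vs 5: take 5 from right. Merged: [4, 5]
Compare 11 vs 9: take 9 from right. Merged: [4, 5, 9]
Compare 11 vs 15: take 11 from left. Merged: [4, 5, 9, 11]
Compare 12 vs 15: take 12 from left. Merged: [4, 5, 9, 11, 12]
Compare 20 vs 15: take 15 from right. Merged: [4, 5, 9, 11, 12, 15]
Compare 20 vs 21: take 20 from left. Merged: [4, 5, 9, 11, 12, 15, 20]
Append remaining from right: [21]. Merged: [4, 5, 9, 11, 12, 15, 20, 21]

Final merged array: [4, 5, 9, 11, 12, 15, 20, 21]
Total comparisons: 7

The merged array is [4, 5, 9, 11, 12, 15, 20, 21], requiring 7 comparisons. The merge step runs in O(n) time where n is the total number of elements.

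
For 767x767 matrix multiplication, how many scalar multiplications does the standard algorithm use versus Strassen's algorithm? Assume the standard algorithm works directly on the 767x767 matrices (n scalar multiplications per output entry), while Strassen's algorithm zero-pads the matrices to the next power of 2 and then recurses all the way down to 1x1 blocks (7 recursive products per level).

Matrix multiplication for 767x767 matrices:

Strassen's algorithm requires power-of-2 dimensions. Pad 767x767 to 1024x1024 (next power of 2).

Standard algorithm: 767^3 = 451217663 multiplications
Strassen's algorithm: 7^(log2(1024)) = 7^10 = 282475249 multiplications
Savings: 451217663 - 282475249 = 168742414 multiplications

Standard: 451217663 multiplications (767^3). Strassen: 282475249 multiplications (7^10, after padding to 1024x1024). Strassen reduces 8 recursive multiplications to 7 at each level.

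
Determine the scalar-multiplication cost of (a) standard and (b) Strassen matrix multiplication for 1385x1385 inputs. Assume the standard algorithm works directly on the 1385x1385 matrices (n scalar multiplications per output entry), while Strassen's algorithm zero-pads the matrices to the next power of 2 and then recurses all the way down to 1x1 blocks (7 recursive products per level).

Matrix multiplication for 1385x1385 matrices:

Strassen's algorithm requires power-of-2 dimensions. Pad 1385x1385 to 2048x2048 (next power of 2).

Standard algorithm: 1385^3 = 2656741625 multiplications
Strassen's algorithm: 7^(log2(2048)) = 7^11 = 1977326743 multiplications
Savings: 2656741625 - 1977326743 = 679414882 multiplications

Standard: 2656741625 multiplications (1385^3). Strassen: 1977326743 multiplications (7^11, after padding to 2048x2048). Strassen reduces 8 recursive multiplications to 7 at each level.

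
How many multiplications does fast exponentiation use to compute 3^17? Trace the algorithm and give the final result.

Computing 3^17 by squaring (build up from 3^1; each line after the first costs one multiplication):

3^1 = 3
3^2 = (3^1)^2 = 3^2 = 9
3^4 = (3^2)^2 = 9^2 = 81
3^8 = (3^4)^2 = 81^2 = 6561
3^16 = (3^8)^2 = 6561^2 = 43046721
3^17 = 3 * 3^16 = 3 * 43046721 = 129140163

Result: 129140163
Multiplications needed: 5 (5 lines after 3^1)

3^17 = 129140163. Using exponentiation by squaring, this requires 5 multiplications. The key idea: if the exponent is even, square the half-power; if odd, multiply by the base once.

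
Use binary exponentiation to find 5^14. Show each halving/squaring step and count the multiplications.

Computing 5^14 by squaring (build up from 5^1; each line after the first costs one multiplication):

5^1 = 5
5^2 = (5^1)^2 = 5^2 = 25
5^3 = 5 * 5^2 = 5 * 25 = 125
5^6 = (5^3)^2 = 125^2 = 15625
5^7 = 5 * 5^6 = 5 * 15625 = 78125
5^14 = (5^7)^2 = 78125^2 = 6103515625

Result: 6103515625
Multiplications needed: 5 (5 lines after 5^1)

5^14 = 6103515625. Using exponentiation by squaring, this requires 5 multiplications. The key idea: if the exponent is even, square the half-power; if odd, multiply by the base once.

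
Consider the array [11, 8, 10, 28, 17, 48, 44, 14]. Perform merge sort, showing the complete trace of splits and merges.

Merge sort trace:

Split: [11, 8, 10, 28, 17, 48, 44, 14] -> [11, 8, 10, 28] and [17, 48, 44, 14]
  Split: [11, 8, 10, 28] -> [11, 8] and [10, 28]
    Split: [11, 8] -> [11] and [8]
    Merge: [11] + [8] -> [8, 11]
    Split: [10, 28] -> [10] and [28]
    Merge: [10] + [28] -> [10, 28]
  Merge: [8, 11] + [10, 28] -> [8, 10, 11, 28]
  Split: [17, 48, 44, 14] -> [17, 48] and [44, 14]
    Split: [17, 48] -> [17] and [48]
    Merge: [17] + [48] -> [17, 48]
    Split: [44, 14] -> [44] and [14]
    Merge: [44] + [14] -> [14, 44]
  Merge: [17, 48] + [14, 44] -> [14, 17, 44, 48]
Merge: [8, 10, 11, 28] + [14, 17, 44, 48] -> [8, 10, 11, 14, 17, 28, 44, 48]

Final sorted array: [8, 10, 11, 14, 17, 28, 44, 48]

The merge sort proceeds by recursively splitting the array and merging sorted halves.
After all merges, the sorted array is [8, 10, 11, 14, 17, 28, 44, 48].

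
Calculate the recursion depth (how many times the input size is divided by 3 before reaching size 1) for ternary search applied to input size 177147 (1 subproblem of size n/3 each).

For divide and conquer with division factor 3:

Problem sizes at each level:
Level 0: 177147
Level 1: 59049
Level 2: 19683
Level 3: 6561
Level 4: 2187
Level 5: 729
Level 6: 243
Level 7: 81
Level 8: 27
Level 9: 9
Level 10: 3
Level 11: 1

The root is level 0 and the size-1 base case is level 11 (the tree spans levels 0 through 11, i.e. 12 levels counting the root), so the depth is the number of divisions: log_3(177147) = 11

The recursion tree depth is log_3(177147) = 11. At each level, the problem size is divided by 3, so it takes 11 divisions to reduce to a base case of size 1. The algorithm makes 1 recursive call at each level.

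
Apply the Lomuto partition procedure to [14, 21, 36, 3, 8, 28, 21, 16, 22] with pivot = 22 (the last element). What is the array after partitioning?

Lomuto partition with pivot = 22:

Initial array: [14, 21, 36, 3, 8, 28, 21, 16, 22]

arr[0]=14 <= 22: swap with position 0, array becomes [14, 21, 36, 3, 8, 28, 21, 16, 22]
arr[1]=21 <= 22: swap with position 1, array becomes [14, 21, 36, 3, 8, 28, 21, 16, 22]
arr[2]=36 > 22: no swap
arr[3]=3 <= 22: swap with position 2, array becomes [14, 21, 3, 36, 8, 28, 21, 16, 22]
arr[4]=8 <= 22: swap with position 3, array becomes [14, 21, 3, 8, 36, 28, 21, 16, 22]
arr[5]=28 > 22: no swap
arr[6]=21 <= 22: swap with position 4, array becomes [14, 21, 3, 8, 21, 28, 36, 16, 22]
arr[7]=16 <= 22: swap with position 5, array becomes [14, 21, 3, 8, 21, 16, 36, 28, 22]

Place pivot at position 6: [14, 21, 3, 8, 21, 16, 22, 28, 36]
Pivot position: 6

After partitioning with pivot 22, the array becomes [14, 21, 3, 8, 21, 16, 22, 28, 36]. The pivot is placed at index 6. All elements to the left of the pivot are <= 22, and all elements to the right are > 22.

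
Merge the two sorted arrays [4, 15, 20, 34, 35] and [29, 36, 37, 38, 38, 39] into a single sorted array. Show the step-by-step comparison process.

Merging process:

Compare 4 vs 29: take 4 from left. Merged: [4]
Compare 15 vs 29: take 15 from left. Merged: [4, 15]
Compare 20 vs 29: take 20 from left. Merged: [4, 15, 20]
Compare 34 vs 29: take 29 from right. Merged: [4, 15, 20, 29]
Compare 34 vs 36: take 34 from left. Merged: [4, 15, 20, 29, 34]
Compare 35 vs 36: take 35 from left. Merged: [4, 15, 20, 29, 34, 35]
Append remaining from right: [36, 37, 38, 38, 39]. Merged: [4, 15, 20, 29, 34, 35, 36, 37, 38, 38, 39]

Final merged array: [4, 15, 20, 29, 34, 35, 36, 37, 38, 38, 39]
Total comparisons: 6

The merged array is [4, 15, 20, 29, 34, 35, 36, 37, 38, 38, 39], requiring 6 comparisons. The merge step runs in O(n) time where n is the total number of elements.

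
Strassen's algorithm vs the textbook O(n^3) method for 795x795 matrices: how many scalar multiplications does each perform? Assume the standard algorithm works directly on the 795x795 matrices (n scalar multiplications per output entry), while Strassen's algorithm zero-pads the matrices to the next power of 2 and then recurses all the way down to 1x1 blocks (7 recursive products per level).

Matrix multiplication for 795x795 matrices:

Strassen's algorithm requires power-of-2 dimensions. Pad 795x795 to 1024x1024 (next power of 2).

Standard algorithm: 795^3 = 502459875 multiplications
Strassen's algorithm: 7^(log2(1024)) = 7^10 = 282475249 multiplications
Savings: 502459875 - 282475249 = 219984626 multiplications

Standard: 502459875 multiplications (795^3). Strassen: 282475249 multiplications (7^10, after padding to 1024x1024). Strassen reduces 8 recursive multiplications to 7 at each level.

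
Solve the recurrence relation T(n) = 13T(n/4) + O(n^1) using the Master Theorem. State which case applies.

Master Theorem for T(n) = 13T(n/4) + O(n^1):

a = 13, b = 4, c = 1
log_b(a) = log_4(13) = 1.8502

Case 1: c = 1 < log_4(13) = 1.8502
T(n) = O(n^(log_4 13))

For T(n) = 13T(n/4) + O(n^1): log_4(13) = 1.8502. This is Case 1 of the Master Theorem (c < log_b(a), work dominated by leaves), giving O(n^(log_4 13)).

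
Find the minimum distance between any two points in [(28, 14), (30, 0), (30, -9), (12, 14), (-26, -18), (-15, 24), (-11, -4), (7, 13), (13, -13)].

Computing all pairwise distances among 9 points:

d((28, 14), (30, 0)) = 14.1421
d((28, 14), (30, -9)) = 23.0868
d((28, 14), (12, 14)) = 16.0
d((28, 14), (-26, -18)) = 62.7694
d((28, 14), (-15, 24)) = 44.1475
d((28, 14), (-11, -4)) = 42.9535
d((28, 14), (7, 13)) = 21.0238
d((28, 14), (13, -13)) = 30.8869
d((30, 0), (30, -9)) = 9.0
d((30, 0), (12, 14)) = 22.8035
d((30, 0), (-26, -18)) = 58.8218
d((30, 0), (-15, 24)) = 51.0
d((30, 0), (-11, -4)) = 41.1947
d((30, 0), (7, 13)) = 26.4197
d((30, 0), (13, -13)) = 21.4009
d((30, -9), (12, 14)) = 29.2062
d((30, -9), (-26, -18)) = 56.7186
d((30, -9), (-15, 24)) = 55.8032
d((30, -9), (-11, -4)) = 41.3038
d((30, -9), (7, 13)) = 31.8277
d((30, -9), (13, -13)) = 17.4642
d((12, 14), (-26, -18)) = 49.679
d((12, 14), (-15, 24)) = 28.7924
d((12, 14), (-11, -4)) = 29.2062
d((12, 14), (7, 13)) = 5.099 <-- minimum
d((12, 14), (13, -13)) = 27.0185
d((-26, -18), (-15, 24)) = 43.4166
d((-26, -18), (-11, -4)) = 20.5183
d((-26, -18), (7, 13)) = 45.2769
d((-26, -18), (13, -13)) = 39.3192
d((-15, 24), (-11, -4)) = 28.2843
d((-15, 24), (7, 13)) = 24.5967
d((-15, 24), (13, -13)) = 46.4004
d((-11, -4), (7, 13)) = 24.7588
d((-11, -4), (13, -13)) = 25.632
d((7, 13), (13, -13)) = 26.6833

Closest pair: (12, 14) and (7, 13) with distance 5.099

The closest pair is (12, 14) and (7, 13) with Euclidean distance 5.099. For 9 points, brute-force pairwise comparison is shown above. For large n, the divide-and-conquer algorithm (sort by x, recurse on halves, check the dividing strip) achieves O(n log n).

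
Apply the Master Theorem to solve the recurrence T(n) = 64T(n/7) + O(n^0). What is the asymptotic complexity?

Master Theorem for T(n) = 64T(n/7) + O(n^0):

a = 64, b = 7, c = 0
log_b(a) = log_7(64) = 2.1372

Case 1: c = 0 < log_7(64) = 2.1372
T(n) = O(n^(log_7 64))

For T(n) = 64T(n/7) + O(n^0): log_7(64) = 2.1372. This is Case 1 of the Master Theorem (c < log_b(a), work dominated by leaves), giving O(n^(log_7 64)).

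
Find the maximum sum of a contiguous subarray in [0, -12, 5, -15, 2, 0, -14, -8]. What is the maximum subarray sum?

Using Kadane's algorithm on [0, -12, 5, -15, 2, 0, -14, -8]:

Scanning through the array:
Position 1 (value -12): max_ending_here = -12, max_so_far = 0
Position 2 (value 5): max_ending_here = 5, max_so_far = 5
Position 3 (value -15): max_ending_here = -10, max_so_far = 5
Position 4 (value 2): max_ending_here = 2, max_so_far = 5
Position 5 (value 0): max_ending_here = 2, max_so_far = 5
Position 6 (value -14): max_ending_here = -12, max_so_far = 5
Position 7 (value -8): max_ending_here = -8, max_so_far = 5

Maximum subarray: [5]
Maximum sum: 5

The maximum subarray is [5] with sum 5. This subarray runs from index 2 to index 2.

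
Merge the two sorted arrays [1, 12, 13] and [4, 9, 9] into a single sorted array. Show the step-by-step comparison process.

Merging process:

Compare 1 vs 4: take 1 from left. Merged: [1]
Compare 12 vs 4: take 4 from right. Merged: [1, 4]
Compare 12 vs 9: take 9 from right. Merged: [1, 4, 9]
Compare 12 vs 9: take 9 from right. Merged: [1, 4, 9, 9]
Append remaining from left: [12, 13]. Merged: [1, 4, 9, 9, 12, 13]

Final merged array: [1, 4, 9, 9, 12, 13]
Total comparisons: 4

The merged array is [1, 4, 9, 9, 12, 13], requiring 4 comparisons. The merge step runs in O(n) time where n is the total number of elements.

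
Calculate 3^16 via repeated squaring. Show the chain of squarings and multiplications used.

Computing 3^16 by squaring (build up from 3^1; each line after the first costs one multiplication):

3^1 = 3
3^2 = (3^1)^2 = 3^2 = 9
3^4 = (3^2)^2 = 9^2 = 81
3^8 = (3^4)^2 = 81^2 = 6561
3^16 = (3^8)^2 = 6561^2 = 43046721

Result: 43046721
Multiplications needed: 4 (4 lines after 3^1)

3^16 = 43046721. Using exponentiation by squaring, this requires 4 multiplications. The key idea: if the exponent is even, square the half-power; if odd, multiply by the base once.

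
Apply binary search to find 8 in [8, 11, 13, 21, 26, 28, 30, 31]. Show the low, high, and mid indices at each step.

Binary search for 8 in [8, 11, 13, 21, 26, 28, 30, 31]:

lo=0, hi=7, mid=3, arr[mid]=21 -> 21 > 8, search left half
lo=0, hi=2, mid=1, arr[mid]=11 -> 11 > 8, search left half
lo=0, hi=0, mid=0, arr[mid]=8 -> Found target at index 0!

Binary search finds 8 at index 0 after 3 comparisons. The search repeatedly halves the search space by comparing with the middle element.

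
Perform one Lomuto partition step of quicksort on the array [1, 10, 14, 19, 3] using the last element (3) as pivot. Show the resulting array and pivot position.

Lomuto partition with pivot = 3:

Initial array: [1, 10, 14, 19, 3]

arr[0]=1 <= 3: swap with position 0, array becomes [1, 10, 14, 19, 3]
arr[1]=10 > 3: no swap
arr[2]=14 > 3: no swap
arr[3]=19 > 3: no swap

Place pivot at position 1: [1, 3, 14, 19, 10]
Pivot position: 1

After partitioning with pivot 3, the array becomes [1, 3, 14, 19, 10]. The pivot is placed at index 1. All elements to the left of the pivot are <= 3, and all elements to the right are > 3.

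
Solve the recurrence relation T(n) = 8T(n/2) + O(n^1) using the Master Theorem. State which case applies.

Master Theorem for T(n) = 8T(n/2) + O(n^1):

a = 8, b = 2, c = 1
log_b(a) = log_2(8) = 3.0000

Case 1: c = 1 < log_2(8) = 3.0000
T(n) = O(n^(log_2 8)) = O(n^3)

For T(n) = 8T(n/2) + O(n^1): log_2(8) = 3.0000. This is Case 1 of the Master Theorem (c < log_b(a), work dominated by leaves), giving O(n^3).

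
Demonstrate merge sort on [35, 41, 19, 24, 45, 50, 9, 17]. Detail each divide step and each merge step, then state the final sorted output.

Merge sort trace:

Split: [35, 41, 19, 24, 45, 50, 9, 17] -> [35, 41, 19, 24] and [45, 50, 9, 17]
  Split: [35, 41, 19, 24] -> [35, 41] and [19, 24]
    Split: [35, 41] -> [35] and [41]
    Merge: [35] + [41] -> [35, 41]
    Split: [19, 24] -> [19] and [24]
    Merge: [19] + [24] -> [19, 24]
  Merge: [35, 41] + [19, 24] -> [19, 24, 35, 41]
  Split: [45, 50, 9, 17] -> [45, 50] and [9, 17]
    Split: [45, 50] -> [45] and [50]
    Merge: [45] + [50] -> [45, 50]
    Split: [9, 17] -> [9] and [17]
    Merge: [9] + [17] -> [9, 17]
  Merge: [45, 50] + [9, 17] -> [9, 17, 45, 50]
Merge: [19, 24, 35, 41] + [9, 17, 45, 50] -> [9, 17, 19, 24, 35, 41, 45, 50]

Final sorted array: [9, 17, 19, 24, 35, 41, 45, 50]

The merge sort proceeds by recursively splitting the array and merging sorted halves.
After all merges, the sorted array is [9, 17, 19, 24, 35, 41, 45, 50].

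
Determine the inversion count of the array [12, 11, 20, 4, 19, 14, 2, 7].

Finding inversions in [12, 11, 20, 4, 19, 14, 2, 7]:

(0, 1): arr[0]=12 > arr[1]=11
(0, 3): arr[0]=12 > arr[3]=4
(0, 6): arr[0]=12 > arr[6]=2
(0, 7): arr[0]=12 > arr[7]=7
(1, 3): arr[1]=11 > arr[3]=4
(1, 6): arr[1]=11 > arr[6]=2
(1, 7): arr[1]=11 > arr[7]=7
(2, 3): arr[2]=20 > arr[3]=4
(2, 4): arr[2]=20 > arr[4]=19
(2, 5): arr[2]=20 > arr[5]=14
(2, 6): arr[2]=20 > arr[6]=2
(2, 7): arr[2]=20 > arr[7]=7
(3, 6): arr[3]=4 > arr[6]=2
(4, 5): arr[4]=19 > arr[5]=14
(4, 6): arr[4]=19 > arr[6]=2
(4, 7): arr[4]=19 > arr[7]=7
(5, 6): arr[5]=14 > arr[6]=2
(5, 7): arr[5]=14 > arr[7]=7

Total inversions: 18

The array has 18 inversion(s): (0,1), (0,3), (0,6), (0,7), (1,3), (1,6), (1,7), (2,3), (2,4), (2,5), (2,6), (2,7), (3,6), (4,5), (4,6), (4,7), (5,6), (5,7). Each pair (i,j) satisfies i < j and arr[i] > arr[j].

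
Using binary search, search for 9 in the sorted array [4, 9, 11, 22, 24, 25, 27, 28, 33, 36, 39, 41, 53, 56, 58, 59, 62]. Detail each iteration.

Binary search for 9 in [4, 9, 11, 22, 24, 25, 27, 28, 33, 36, 39, 41, 53, 56, 58, 59, 62]:

lo=0, hi=16, mid=8, arr[mid]=33 -> 33 > 9, search left half
lo=0, hi=7, mid=3, arr[mid]=22 -> 22 > 9, search left half
lo=0, hi=2, mid=1, arr[mid]=9 -> Found target at index 1!

Binary search finds 9 at index 1 after 3 comparisons. The search repeatedly halves the search space by comparing with the middle element.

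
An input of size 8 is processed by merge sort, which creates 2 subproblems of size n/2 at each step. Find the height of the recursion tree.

For divide and conquer with division factor 2:

Problem sizes at each level:
Level 0: 8
Level 1: 4
Level 2: 2
Level 3: 1

The root is level 0 and the size-1 base case is level 3 (the tree spans levels 0 through 3, i.e. 4 levels counting the root), so the depth is the number of divisions: log_2(8) = 3

The recursion tree depth is log_2(8) = 3. At each level, the problem size is divided by 2, so it takes 3 divisions to reduce to a base case of size 1. The algorithm makes 2 recursive calls at each level.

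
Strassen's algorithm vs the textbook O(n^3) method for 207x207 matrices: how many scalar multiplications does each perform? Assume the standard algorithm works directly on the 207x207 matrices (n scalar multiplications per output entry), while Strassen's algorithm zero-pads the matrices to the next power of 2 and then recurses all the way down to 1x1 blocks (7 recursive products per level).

Matrix multiplication for 207x207 matrices:

Strassen's algorithm requires power-of-2 dimensions. Pad 207x207 to 256x256 (next power of 2).

Standard algorithm: 207^3 = 8869743 multiplications
Strassen's algorithm: 7^(log2(256)) = 7^8 = 5764801 multiplications
Savings: 8869743 - 5764801 = 3104942 multiplications

Standard: 8869743 multiplications (207^3). Strassen: 5764801 multiplications (7^8, after padding to 256x256). Strassen reduces 8 recursive multiplications to 7 at each level.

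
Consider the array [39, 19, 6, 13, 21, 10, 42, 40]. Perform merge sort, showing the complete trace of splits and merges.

Merge sort trace:

Split: [39, 19, 6, 13, 21, 10, 42, 40] -> [39, 19, 6, 13] and [21, 10, 42, 40]
  Split: [39, 19, 6, 13] -> [39, 19] and [6, 13]
    Split: [39, 19] -> [39] and [19]
    Merge: [39] + [19] -> [19, 39]
    Split: [6, 13] -> [6] and [13]
    Merge: [6] + [13] -> [6, 13]
  Merge: [19, 39] + [6, 13] -> [6, 13, 19, 39]
  Split: [21, 10, 42, 40] -> [21, 10] and [42, 40]
    Split: [21, 10] -> [21] and [10]
    Merge: [21] + [10] -> [10, 21]
    Split: [42, 40] -> [42] and [40]
    Merge: [42] + [40] -> [40, 42]
  Merge: [10, 21] + [40, 42] -> [10, 21, 40, 42]
Merge: [6, 13, 19, 39] + [10, 21, 40, 42] -> [6, 10, 13, 19, 21, 39, 40, 42]

Final sorted array: [6, 10, 13, 19, 21, 39, 40, 42]

The merge sort proceeds by recursively splitting the array and merging sorted halves.
After all merges, the sorted array is [6, 10, 13, 19, 21, 39, 40, 42].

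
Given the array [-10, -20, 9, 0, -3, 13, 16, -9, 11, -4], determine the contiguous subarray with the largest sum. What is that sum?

Using Kadane's algorithm on [-10, -20, 9, 0, -3, 13, 16, -9, 11, -4]:

Scanning through the array:
Position 1 (value -20): max_ending_here = -20, max_so_far = -10
Position 2 (value 9): max_ending_here = 9, max_so_far = 9
Position 3 (value 0): max_ending_here = 9, max_so_far = 9
Position 4 (value -3): max_ending_here = 6, max_so_far = 9
Position 5 (value 13): max_ending_here = 19, max_so_far = 19
Position 6 (value 16): max_ending_here = 35, max_so_far = 35
Position 7 (value -9): max_ending_here = 26, max_so_far = 35
Position 8 (value 11): max_ending_here = 37, max_so_far = 37
Position 9 (value -4): max_ending_here = 33, max_so_far = 37

Maximum subarray: [9, 0, -3, 13, 16, -9, 11]
Maximum sum: 37

The maximum subarray is [9, 0, -3, 13, 16, -9, 11] with sum 37. This subarray runs from index 2 to index 8.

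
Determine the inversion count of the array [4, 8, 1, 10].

Finding inversions in [4, 8, 1, 10]:

(0, 2): arr[0]=4 > arr[2]=1
(1, 2): arr[1]=8 > arr[2]=1

Total inversions: 2

The array has 2 inversion(s): (0,2), (1,2). Each pair (i,j) satisfies i < j and arr[i] > arr[j].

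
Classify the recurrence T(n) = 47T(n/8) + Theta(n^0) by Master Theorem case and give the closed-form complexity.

Master Theorem for T(n) = 47T(n/8) + O(n^0):

a = 47, b = 8, c = 0
log_b(a) = log_8(47) = 1.8515

Case 1: c = 0 < log_8(47) = 1.8515
T(n) = O(n^(log_8 47))

For T(n) = 47T(n/8) + O(n^0): log_8(47) = 1.8515. This is Case 1 of the Master Theorem (c < log_b(a), work dominated by leaves), giving O(n^(log_8 47)).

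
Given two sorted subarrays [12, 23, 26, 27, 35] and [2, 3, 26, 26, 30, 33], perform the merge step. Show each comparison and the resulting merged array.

Merging process:

Compare 12 vs 2: take 2 from right. Merged: [2]
Compare 12 vs 3: take 3 from right. Merged: [2, 3]
Compare 12 vs 26: take 12 from left. Merged: [2, 3, 12]
Compare 23 vs 26: take 23 from left. Merged: [2, 3, 12, 23]
Compare 26 vs 26: take 26 from left. Merged: [2, 3, 12, 23, 26]
Compare 27 vs 26: take 26 from right. Merged: [2, 3, 12, 23, 26, 26]
Compare 27 vs 26: take 26 from right. Merged: [2, 3, 12, 23, 26, 26, 26]
Compare 27 vs 30: take 27 from left. Merged: [2, 3, 12, 23, 26, 26, 26, 27]
Compare 35 vs 30: take 30 from right. Merged: [2, 3, 12, 23, 26, 26, 26, 27, 30]
Compare 35 vs 33: take 33 from right. Merged: [2, 3, 12, 23, 26, 26, 26, 27, 30, 33]
Append remaining from left: [35]. Merged: [2, 3, 12, 23, 26, 26, 26, 27, 30, 33, 35]

Final merged array: [2, 3, 12, 23, 26, 26, 26, 27, 30, 33, 35]
Total comparisons: 10

The merged array is [2, 3, 12, 23, 26, 26, 26, 27, 30, 33, 35], requiring 10 comparisons. The merge step runs in O(n) time where n is the total number of elements.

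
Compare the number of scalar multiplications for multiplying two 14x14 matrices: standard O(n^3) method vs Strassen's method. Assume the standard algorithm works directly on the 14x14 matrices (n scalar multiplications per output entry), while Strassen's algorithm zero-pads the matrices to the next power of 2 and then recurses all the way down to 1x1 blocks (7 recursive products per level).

Matrix multiplication for 14x14 matrices:

Strassen's algorithm requires power-of-2 dimensions. Pad 14x14 to 16x16 (next power of 2).

Standard algorithm: 14^3 = 2744 multiplications
Strassen's algorithm: 7^(log2(16)) = 7^4 = 2401 multiplications
Savings: 2744 - 2401 = 343 multiplications

Standard: 2744 multiplications (14^3). Strassen: 2401 multiplications (7^4, after padding to 16x16). Strassen reduces 8 recursive multiplications to 7 at each level.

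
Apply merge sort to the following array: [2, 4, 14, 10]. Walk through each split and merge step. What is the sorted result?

Merge sort trace:

Split: [2, 4, 14, 10] -> [2, 4] and [14, 10]
  Split: [2, 4] -> [2] and [4]
  Merge: [2] + [4] -> [2, 4]
  Split: [14, 10] -> [14] and [10]
  Merge: [14] + [10] -> [10, 14]
Merge: [2, 4] + [10, 14] -> [2, 4, 10, 14]

Final sorted array: [2, 4, 10, 14]

The merge sort proceeds by recursively splitting the array and merging sorted halves.
After all merges, the sorted array is [2, 4, 10, 14].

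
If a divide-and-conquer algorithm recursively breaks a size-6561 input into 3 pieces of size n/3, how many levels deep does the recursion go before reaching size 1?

For divide and conquer with division factor 3:

Problem sizes at each level:
Level 0: 6561
Level 1: 2187
Level 2: 729
Level 3: 243
Level 4: 81
Level 5: 27
Level 6: 9
Level 7: 3
Level 8: 1

The root is level 0 and the size-1 base case is level 8 (the tree spans levels 0 through 8, i.e. 9 levels counting the root), so the depth is the number of divisions: log_3(6561) = 8

The recursion tree depth is log_3(6561) = 8. At each level, the problem size is divided by 3, so it takes 8 divisions to reduce to a base case of size 1. The algorithm makes 3 recursive calls at each level.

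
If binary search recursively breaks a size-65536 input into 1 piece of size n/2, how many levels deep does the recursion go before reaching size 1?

For divide and conquer with division factor 2:

Problem sizes at each level:
Level 0: 65536
Level 1: 32768
Level 2: 16384
Level 3: 8192
Level 4: 4096
Level 5: 2048
Level 6: 1024
Level 7: 512
Level 8: 256
Level 9: 128
Level 10: 64
Level 11: 32
Level 12: 16
Level 13: 8
Level 14: 4
Level 15: 2
Level 16: 1

The root is level 0 and the size-1 base case is level 16 (the tree spans levels 0 through 16, i.e. 17 levels counting the root), so the depth is the number of divisions: log_2(65536) = 16

The recursion tree depth is log_2(65536) = 16. At each level, the problem size is divided by 2, so it takes 16 divisions to reduce to a base case of size 1. The algorithm makes 1 recursive call at each level.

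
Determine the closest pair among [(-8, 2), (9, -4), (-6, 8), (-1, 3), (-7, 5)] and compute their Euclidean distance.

Computing all pairwise distances among 5 points:

d((-8, 2), (9, -4)) = 18.0278
d((-8, 2), (-6, 8)) = 6.3246
d((-8, 2), (-1, 3)) = 7.0711
d((-8, 2), (-7, 5)) = 3.1623 <-- minimum
d((9, -4), (-6, 8)) = 19.2094
d((9, -4), (-1, 3)) = 12.2066
d((9, -4), (-7, 5)) = 18.3576
d((-6, 8), (-1, 3)) = 7.0711
d((-6, 8), (-7, 5)) = 3.1623 <-- minimum
d((-1, 3), (-7, 5)) = 6.3246

Minimum distance: 3.1623 (tie among 2 pairs: (-8, 2) and (-7, 5); (-6, 8) and (-7, 5))

The minimum Euclidean distance is 3.1623. There is a tie: 2 pairs achieve this minimum — (-8, 2) and (-7, 5); (-6, 8) and (-7, 5). Any of these is a valid closest pair. For 5 points, brute-force pairwise comparison is shown above. For large n, the divide-and-conquer algorithm (sort by x, recurse on halves, check the dividing strip) achieves O(n log n).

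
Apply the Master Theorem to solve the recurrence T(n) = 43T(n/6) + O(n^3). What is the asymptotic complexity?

Master Theorem for T(n) = 43T(n/6) + O(n^3):

a = 43, b = 6, c = 3
log_b(a) = log_6(43) = 2.0992

Case 3: c = 3 > log_6(43) = 2.0992
T(n) = O(n^3) = O(n^3)

For T(n) = 43T(n/6) + O(n^3): log_6(43) = 2.0992. This is Case 3 of the Master Theorem (c > log_b(a), work dominated by root), giving O(n^3).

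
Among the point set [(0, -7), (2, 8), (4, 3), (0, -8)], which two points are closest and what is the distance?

Computing all pairwise distances among 4 points:

d((0, -7), (2, 8)) = 15.1327
d((0, -7), (4, 3)) = 10.7703
d((0, -7), (0, -8)) = 1.0 <-- minimum
d((2, 8), (4, 3)) = 5.3852
d((2, 8), (0, -8)) = 16.1245
d((4, 3), (0, -8)) = 11.7047

Closest pair: (0, -7) and (0, -8) with distance 1.0

The closest pair is (0, -7) and (0, -8) with Euclidean distance 1.0. For 4 points, brute-force pairwise comparison is shown above. For large n, the divide-and-conquer algorithm (sort by x, recurse on halves, check the dividing strip) achieves O(n log n).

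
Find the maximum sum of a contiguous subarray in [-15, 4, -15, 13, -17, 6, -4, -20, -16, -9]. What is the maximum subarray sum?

Using Kadane's algorithm on [-15, 4, -15, 13, -17, 6, -4, -20, -16, -9]:

Scanning through the array:
Position 1 (value 4): max_ending_here = 4, max_so_far = 4
Position 2 (value -15): max_ending_here = -11, max_so_far = 4
Position 3 (value 13): max_ending_here = 13, max_so_far = 13
Position 4 (value -17): max_ending_here = -4, max_so_far = 13
Position 5 (value 6): max_ending_here = 6, max_so_far = 13
Position 6 (value -4): max_ending_here = 2, max_so_far = 13
Position 7 (value -20): max_ending_here = -18, max_so_far = 13
Position 8 (value -16): max_ending_here = -16, max_so_far = 13
Position 9 (value -9): max_ending_here = -9, max_so_far = 13

Maximum subarray: [13]
Maximum sum: 13

The maximum subarray is [13] with sum 13. This subarray runs from index 3 to index 3.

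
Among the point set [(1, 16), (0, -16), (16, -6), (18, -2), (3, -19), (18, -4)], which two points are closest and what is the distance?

Computing all pairwise distances among 6 points:

d((1, 16), (0, -16)) = 32.0156
d((1, 16), (16, -6)) = 26.6271
d((1, 16), (18, -2)) = 24.7588
d((1, 16), (3, -19)) = 35.0571
d((1, 16), (18, -4)) = 26.2488
d((0, -16), (16, -6)) = 18.868
d((0, -16), (18, -2)) = 22.8035
d((0, -16), (3, -19)) = 4.2426
d((0, -16), (18, -4)) = 21.6333
d((16, -6), (18, -2)) = 4.4721
d((16, -6), (3, -19)) = 18.3848
d((16, -6), (18, -4)) = 2.8284
d((18, -2), (3, -19)) = 22.6716
d((18, -2), (18, -4)) = 2.0 <-- minimum
d((3, -19), (18, -4)) = 21.2132

Closest pair: (18, -2) and (18, -4) with distance 2.0

The closest pair is (18, -2) and (18, -4) with Euclidean distance 2.0. For 6 points, brute-force pairwise comparison is shown above. For large n, the divide-and-conquer algorithm (sort by x, recurse on halves, check the dividing strip) achieves O(n log n).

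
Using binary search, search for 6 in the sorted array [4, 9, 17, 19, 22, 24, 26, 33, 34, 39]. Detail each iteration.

Binary search for 6 in [4, 9, 17, 19, 22, 24, 26, 33, 34, 39]:

lo=0, hi=9, mid=4, arr[mid]=22 -> 22 > 6, search left half
lo=0, hi=3, mid=1, arr[mid]=9 -> 9 > 6, search left half
lo=0, hi=0, mid=0, arr[mid]=4 -> 4 < 6, search right half
lo=1 > hi=0, target 6 not found

Binary search determines that 6 is not in the array after 3 comparisons. The search space was exhausted without finding the target.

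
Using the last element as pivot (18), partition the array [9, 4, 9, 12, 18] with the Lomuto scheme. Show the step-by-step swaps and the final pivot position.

Lomuto partition with pivot = 18:

Initial array: [9, 4, 9, 12, 18]

arr[0]=9 <= 18: swap with position 0, array becomes [9, 4, 9, 12, 18]
arr[1]=4 <= 18: swap with position 1, array becomes [9, 4, 9, 12, 18]
arr[2]=9 <= 18: swap with position 2, array becomes [9, 4, 9, 12, 18]
arr[3]=12 <= 18: swap with position 3, array becomes [9, 4, 9, 12, 18]

Place pivot at position 4: [9, 4, 9, 12, 18]
Pivot position: 4

After partitioning with pivot 18, the array becomes [9, 4, 9, 12, 18]. The pivot is placed at index 4. All elements to the left of the pivot are <= 18, and all elements to the right are > 18.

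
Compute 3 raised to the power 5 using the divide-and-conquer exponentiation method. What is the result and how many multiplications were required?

Computing 3^5 by squaring (build up from 3^1; each line after the first costs one multiplication):

3^1 = 3
3^2 = (3^1)^2 = 3^2 = 9
3^4 = (3^2)^2 = 9^2 = 81
3^5 = 3 * 3^4 = 3 * 81 = 243

Result: 243
Multiplications needed: 3 (3 lines after 3^1)

3^5 = 243. Using exponentiation by squaring, this requires 3 multiplications. The key idea: if the exponent is even, square the half-power; if odd, multiply by the base once.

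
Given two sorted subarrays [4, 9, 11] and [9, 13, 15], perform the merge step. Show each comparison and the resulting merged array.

Merging process:

Compare 4 vs 9: take 4 from left. Merged: [4]
Compare 9 vs 9: take 9 from left. Merged: [4, 9]
Compare 11 vs 9: take 9 from right. Merged: [4, 9, 9]
Compare 11 vs 13: take 11 from left. Merged: [4, 9, 9, 11]
Append remaining from right: [13, 15]. Merged: [4, 9, 9, 11, 13, 15]

Final merged array: [4, 9, 9, 11, 13, 15]
Total comparisons: 4

The merged array is [4, 9, 9, 11, 13, 15], requiring 4 comparisons. The merge step runs in O(n) time where n is the total number of elements.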